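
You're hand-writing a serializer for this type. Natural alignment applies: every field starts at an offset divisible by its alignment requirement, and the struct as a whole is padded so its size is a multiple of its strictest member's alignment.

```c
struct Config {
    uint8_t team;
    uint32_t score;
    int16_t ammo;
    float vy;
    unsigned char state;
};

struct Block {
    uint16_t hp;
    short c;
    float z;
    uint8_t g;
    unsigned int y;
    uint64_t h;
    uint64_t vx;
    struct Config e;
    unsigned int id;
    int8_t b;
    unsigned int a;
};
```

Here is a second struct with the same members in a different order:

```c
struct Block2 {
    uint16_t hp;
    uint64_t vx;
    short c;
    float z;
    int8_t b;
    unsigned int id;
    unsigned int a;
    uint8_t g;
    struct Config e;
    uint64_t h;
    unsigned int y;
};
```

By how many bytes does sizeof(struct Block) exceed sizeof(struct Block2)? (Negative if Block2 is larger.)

-16

Config: 0..1  team  (1B, 1-aligned); 1..4  -- padding (3B); 4..8  score  (4B, 4-aligned); 8..10  ammo  (2B, 2-aligned); 10..12  -- padding (2B); 12..16  vy  (4B, 4-aligned); 16..17  state  (1B, 1-aligned); 17..20  -- tail padding (3B); sizeof = 20, alignof = 4
0..2  hp  (2B, 2-aligned)
2..4  c  (2B, 2-aligned)
4..8  z  (4B, 4-aligned)
8..9  g  (1B, 1-aligned)
9..12  -- padding (3B)
12..16  y  (4B, 4-aligned)
16..24  h  (8B, 8-aligned)
24..32  vx  (8B, 8-aligned)
32..52  e  (20B, 4-aligned)
52..56  id  (4B, 4-aligned)
56..57  b  (1B, 1-aligned)
57..60  -- padding (3B)
60..64  a  (4B, 4-aligned)
sizeof = 64, alignof = 8
— Block2 —
0..2  hp  (2B, 2-aligned)
2..8  -- padding (6B)
8..16  vx  (8B, 8-aligned)
16..18  c  (2B, 2-aligned)
18..20  -- padding (2B)
20..24  z  (4B, 4-aligned)
24..25  b  (1B, 1-aligned)
25..28  -- padding (3B)
28..32  id  (4B, 4-aligned)
32..36  a  (4B, 4-aligned)
36..37  g  (1B, 1-aligned)
37..40  -- padding (3B)
40..60  e  (20B, 4-aligned)
60..64  -- padding (4B)
64..72  h  (8B, 8-aligned)
72..76  y  (4B, 4-aligned)
76..80  -- tail padding (4B)
sizeof = 80, alignof = 8
64 − 80 = -16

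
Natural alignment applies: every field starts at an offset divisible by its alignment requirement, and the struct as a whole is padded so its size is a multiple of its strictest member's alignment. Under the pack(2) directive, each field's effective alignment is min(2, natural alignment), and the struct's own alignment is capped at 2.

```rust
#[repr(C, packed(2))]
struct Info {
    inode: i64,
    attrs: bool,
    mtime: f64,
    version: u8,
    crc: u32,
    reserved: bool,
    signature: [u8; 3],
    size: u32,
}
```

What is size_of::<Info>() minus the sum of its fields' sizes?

@0: inode [8B, align 2] → 8
@8: attrs [1B, align 1] → 9
+1 pad (align 2)
@10: mtime [8B, align 2] → 18
@18: version [1B, align 1] → 19
+1 pad (align 2)
@20: crc [4B, align 2] → 24
@24: reserved [1B, align 1] → 25
@25: signature [3B, align 1] → 28
@28: size [4B, align 2] → 32
size 32, align 2
data bytes 30, size 32 → padding 2

2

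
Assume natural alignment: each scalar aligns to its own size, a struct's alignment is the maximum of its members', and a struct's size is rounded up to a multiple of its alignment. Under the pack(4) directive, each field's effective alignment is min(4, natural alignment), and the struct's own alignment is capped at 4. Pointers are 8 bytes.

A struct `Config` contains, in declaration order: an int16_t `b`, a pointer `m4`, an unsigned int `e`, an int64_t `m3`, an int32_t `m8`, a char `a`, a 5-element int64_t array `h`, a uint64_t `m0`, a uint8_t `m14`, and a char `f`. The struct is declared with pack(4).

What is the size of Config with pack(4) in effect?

b at 0 (size 2, align 2) → ends 2
pad 2 to align 4 for m4
m4 at 4 (size 8, align 4) → ends 12
e at 12 (size 4, align 4) → ends 16
m3 at 16 (size 8, align 4) → ends 24
m8 at 24 (size 4, align 4) → ends 28
a at 28 (size 1, align 1) → ends 29
pad 3 to align 4 for h
h at 32 (size 40, align 4) → ends 72
m0 at 72 (size 8, align 4) → ends 80
m14 at 80 (size 1, align 1) → ends 81
f at 81 (size 1, align 1) → ends 82
tail pad 2 to reach multiple of 4
total 84 bytes, alignment 4

84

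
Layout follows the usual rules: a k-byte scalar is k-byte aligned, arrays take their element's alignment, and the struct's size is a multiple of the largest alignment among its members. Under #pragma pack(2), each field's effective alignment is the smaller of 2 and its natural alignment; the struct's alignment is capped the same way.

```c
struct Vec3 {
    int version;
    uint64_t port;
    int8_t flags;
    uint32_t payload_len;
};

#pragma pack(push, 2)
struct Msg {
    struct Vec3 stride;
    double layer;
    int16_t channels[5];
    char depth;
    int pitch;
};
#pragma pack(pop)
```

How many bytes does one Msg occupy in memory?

Vec3: 0..4  version  (4B, 4-aligned); 4..8  -- padding (4B); 8..16  port  (8B, 8-aligned); 16..17  flags  (1B, 1-aligned); 17..20  -- padding (3B); 20..24  payload_len  (4B, 4-aligned); sizeof = 24, alignof = 8
0..24  stride  (24B, 2-aligned)
24..32  layer  (8B, 2-aligned)
32..42  channels  (10B, 2-aligned)
42..43  depth  (1B, 1-aligned)
43..44  -- padding (1B)
44..48  pitch  (4B, 2-aligned)
sizeof = 48, alignof = 2

48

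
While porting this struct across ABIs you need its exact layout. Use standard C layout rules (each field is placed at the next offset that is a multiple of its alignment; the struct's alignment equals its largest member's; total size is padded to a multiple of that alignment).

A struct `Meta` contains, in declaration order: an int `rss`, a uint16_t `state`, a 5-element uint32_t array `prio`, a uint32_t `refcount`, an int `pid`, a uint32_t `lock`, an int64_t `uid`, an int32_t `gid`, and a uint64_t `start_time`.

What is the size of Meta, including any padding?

64 bytes

rss at 0 (size 4, align 4) → ends 4
state at 4 (size 2, align 2) → ends 6
pad 2 to align 4 for prio
prio at 8 (size 20, align 4) → ends 28
refcount at 28 (size 4, align 4) → ends 32
pid at 32 (size 4, align 4) → ends 36
lock at 36 (size 4, align 4) → ends 40
uid at 40 (size 8, align 8) → ends 48
gid at 48 (size 4, align 4) → ends 52
pad 4 to align 8 for start_time
start_time at 56 (size 8, align 8) → ends 64
total 64 bytes, alignment 8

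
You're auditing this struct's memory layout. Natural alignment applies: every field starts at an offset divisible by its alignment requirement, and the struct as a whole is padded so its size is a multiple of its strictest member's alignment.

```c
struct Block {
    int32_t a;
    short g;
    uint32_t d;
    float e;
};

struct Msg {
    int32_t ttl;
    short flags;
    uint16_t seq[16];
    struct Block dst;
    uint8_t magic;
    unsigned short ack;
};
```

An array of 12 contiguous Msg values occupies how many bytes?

720

Block: a at 0 (size 4, align 4) → ends 4; g at 4 (size 2, align 2) → ends 6; pad 2 to align 4 for d; d at 8 (size 4, align 4) → ends 12; e at 12 (size 4, align 4) → ends 16; total 16 bytes, alignment 4
ttl at 0 (size 4, align 4) → ends 4
flags at 4 (size 2, align 2) → ends 6
seq at 6 (size 32, align 2) → ends 38
pad 2 to align 4 for dst
dst at 40 (size 16, align 4) → ends 56
magic at 56 (size 1, align 1) → ends 57
pad 1 to align 2 for ack
ack at 58 (size 2, align 2) → ends 60
total 60 bytes, alignment 4
array of 12: 12 × 60 = 720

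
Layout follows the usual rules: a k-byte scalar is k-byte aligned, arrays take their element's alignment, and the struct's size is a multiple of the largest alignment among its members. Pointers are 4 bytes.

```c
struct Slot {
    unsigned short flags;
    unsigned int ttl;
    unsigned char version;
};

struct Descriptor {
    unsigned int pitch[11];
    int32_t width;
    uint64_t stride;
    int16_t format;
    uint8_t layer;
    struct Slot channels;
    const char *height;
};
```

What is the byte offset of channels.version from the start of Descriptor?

68

Slot: flags at 0 (size 2, align 2) → ends 2; pad 2 to align 4 for ttl; ttl at 4 (size 4, align 4) → ends 8; version at 8 (size 1, align 1) → ends 9; tail pad 3 to reach multiple of 4; total 12 bytes, alignment 4
pitch at 0 (size 44, align 4) → ends 44
width at 44 (size 4, align 4) → ends 48
stride at 48 (size 8, align 8) → ends 56
format at 56 (size 2, align 2) → ends 58
layer at 58 (size 1, align 1) → ends 59
pad 1 to align 4 for channels
channels at 60 (size 12, align 4) → ends 72
within Slot: version at 8
60 + 8 = 68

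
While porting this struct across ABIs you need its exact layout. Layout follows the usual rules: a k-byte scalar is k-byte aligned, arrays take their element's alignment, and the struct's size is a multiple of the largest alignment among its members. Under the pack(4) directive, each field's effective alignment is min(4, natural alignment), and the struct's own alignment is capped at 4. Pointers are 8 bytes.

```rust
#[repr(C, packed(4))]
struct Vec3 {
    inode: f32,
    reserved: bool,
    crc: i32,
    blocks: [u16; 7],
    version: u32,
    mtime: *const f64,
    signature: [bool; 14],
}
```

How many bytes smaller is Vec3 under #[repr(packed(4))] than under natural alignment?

natural layout:
  @0: inode [4B, align 4] → 4
  @4: reserved [1B, align 1] → 5
  +3 pad (align 4)
  @8: crc [4B, align 4] → 12
  @12: blocks [14B, align 2] → 26
  +2 pad (align 4)
  @28: version [4B, align 4] → 32
  @32: mtime [8B, align 8] → 40
  @40: signature [14B, align 1] → 54
  +2 tail pad (align 8)
  size 56, align 8
packed(4) layout:
  @0: inode [4B, align 4] → 4
  @4: reserved [1B, align 1] → 5
  +3 pad (align 4)
  @8: crc [4B, align 4] → 12
  @12: blocks [14B, align 2] → 26
  +2 pad (align 4)
  @28: version [4B, align 4] → 32
  @32: mtime [8B, align 4] → 40
  @40: signature [14B, align 1] → 54
  +2 tail pad (align 4)
  size 56, align 4
56 − 56 = 0

0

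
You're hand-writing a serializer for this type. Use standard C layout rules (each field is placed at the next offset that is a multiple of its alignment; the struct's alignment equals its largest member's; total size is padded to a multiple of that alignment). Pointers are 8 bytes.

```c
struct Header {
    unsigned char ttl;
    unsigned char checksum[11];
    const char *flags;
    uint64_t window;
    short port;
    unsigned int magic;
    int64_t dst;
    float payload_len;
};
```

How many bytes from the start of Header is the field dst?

0..1  ttl  (1B, 1-aligned)
1..12  checksum  (11B, 1-aligned)
12..16  -- padding (4B)
16..24  flags  (8B, 8-aligned)
24..32  window  (8B, 8-aligned)
32..34  port  (2B, 2-aligned)
34..36  -- padding (2B)
36..40  magic  (4B, 4-aligned)
40..48  dst  (8B, 8-aligned)

40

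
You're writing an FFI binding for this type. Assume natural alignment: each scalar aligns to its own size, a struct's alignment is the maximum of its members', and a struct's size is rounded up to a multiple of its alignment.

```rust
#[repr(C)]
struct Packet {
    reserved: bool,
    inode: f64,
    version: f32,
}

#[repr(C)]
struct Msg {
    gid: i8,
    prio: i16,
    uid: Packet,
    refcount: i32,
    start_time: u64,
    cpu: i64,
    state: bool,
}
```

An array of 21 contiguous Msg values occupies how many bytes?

Packet: @0: reserved [1B, align 1] → 1; +7 pad (align 8); @8: inode [8B, align 8] → 16; @16: version [4B, align 4] → 20; +4 tail pad (align 8); size 24, align 8
@0: gid [1B, align 1] → 1
+1 pad (align 2)
@2: prio [2B, align 2] → 4
+4 pad (align 8)
@8: uid [24B, align 8] → 32
@32: refcount [4B, align 4] → 36
+4 pad (align 8)
@40: start_time [8B, align 8] → 48
@48: cpu [8B, align 8] → 56
@56: state [1B, align 1] → 57
+7 tail pad (align 8)
size 64, align 8
array of 21: 21 × 64 = 1344

1344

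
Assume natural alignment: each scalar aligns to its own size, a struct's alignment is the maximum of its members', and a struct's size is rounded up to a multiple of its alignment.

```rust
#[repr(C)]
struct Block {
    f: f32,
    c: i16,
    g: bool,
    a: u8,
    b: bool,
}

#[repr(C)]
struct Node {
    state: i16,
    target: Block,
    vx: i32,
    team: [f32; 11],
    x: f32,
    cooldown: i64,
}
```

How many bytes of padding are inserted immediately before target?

Block: @0: f [4B, align 4] → 4; @4: c [2B, align 2] → 6; @6: g [1B, align 1] → 7; @7: a [1B, align 1] → 8; @8: b [1B, align 1] → 9; +3 tail pad (align 4); size 12, align 4
@0: state [2B, align 2] → 2
+2 pad (align 4)
@4: target [12B, align 4] → 16

2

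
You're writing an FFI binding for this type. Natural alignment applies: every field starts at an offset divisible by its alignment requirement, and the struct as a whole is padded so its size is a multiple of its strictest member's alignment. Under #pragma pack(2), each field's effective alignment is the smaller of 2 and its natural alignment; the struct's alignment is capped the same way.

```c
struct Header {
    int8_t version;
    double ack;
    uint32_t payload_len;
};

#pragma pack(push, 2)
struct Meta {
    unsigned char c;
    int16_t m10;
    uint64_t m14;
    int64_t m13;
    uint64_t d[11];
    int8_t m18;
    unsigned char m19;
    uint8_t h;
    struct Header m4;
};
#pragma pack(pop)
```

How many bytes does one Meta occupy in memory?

Header: @0: version [1B, align 1] → 1; +7 pad (align 8); @8: ack [8B, align 8] → 16; @16: payload_len [4B, align 4] → 20; +4 tail pad (align 8); size 24, align 8
@0: c [1B, align 1] → 1
+1 pad (align 2)
@2: m10 [2B, align 2] → 4
@4: m14 [8B, align 2] → 12
@12: m13 [8B, align 2] → 20
@20: d [88B, align 2] → 108
@108: m18 [1B, align 1] → 109
@109: m19 [1B, align 1] → 110
@110: h [1B, align 1] → 111
+1 pad (align 2)
@112: m4 [24B, align 2] → 136
size 136, align 2

136 bytes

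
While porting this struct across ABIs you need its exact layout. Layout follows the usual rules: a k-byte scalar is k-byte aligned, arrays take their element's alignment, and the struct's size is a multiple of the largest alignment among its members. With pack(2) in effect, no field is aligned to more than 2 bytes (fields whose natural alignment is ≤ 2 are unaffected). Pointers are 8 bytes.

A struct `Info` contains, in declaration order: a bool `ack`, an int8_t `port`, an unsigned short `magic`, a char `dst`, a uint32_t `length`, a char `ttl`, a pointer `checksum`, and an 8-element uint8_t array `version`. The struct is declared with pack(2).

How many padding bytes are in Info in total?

2

0..1  ack  (1B, 1-aligned)
1..2  port  (1B, 1-aligned)
2..4  magic  (2B, 2-aligned)
4..5  dst  (1B, 1-aligned)
5..6  -- padding (1B)
6..10  length  (4B, 2-aligned)
10..11  ttl  (1B, 1-aligned)
11..12  -- padding (1B)
12..20  checksum  (8B, 2-aligned)
20..28  version  (8B, 1-aligned)
sizeof = 28, alignof = 2
data bytes 26, size 28 → padding 2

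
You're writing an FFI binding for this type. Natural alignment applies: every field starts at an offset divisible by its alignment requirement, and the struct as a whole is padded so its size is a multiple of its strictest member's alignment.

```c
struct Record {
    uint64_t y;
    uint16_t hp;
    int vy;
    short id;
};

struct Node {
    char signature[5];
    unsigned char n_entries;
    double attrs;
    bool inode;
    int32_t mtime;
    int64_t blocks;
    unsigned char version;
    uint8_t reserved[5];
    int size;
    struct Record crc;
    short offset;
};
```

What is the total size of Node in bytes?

80

Record: 0..8  y  (8B, 8-aligned); 8..10  hp  (2B, 2-aligned); 10..12  -- padding (2B); 12..16  vy  (4B, 4-aligned); 16..18  id  (2B, 2-aligned); 18..24  -- tail padding (6B); sizeof = 24, alignof = 8
0..5  signature  (5B, 1-aligned)
5..6  n_entries  (1B, 1-aligned)
6..8  -- padding (2B)
8..16  attrs  (8B, 8-aligned)
16..17  inode  (1B, 1-aligned)
17..20  -- padding (3B)
20..24  mtime  (4B, 4-aligned)
24..32  blocks  (8B, 8-aligned)
32..33  version  (1B, 1-aligned)
33..38  reserved  (5B, 1-aligned)
38..40  -- padding (2B)
40..44  size  (4B, 4-aligned)
44..48  -- padding (4B)
48..72  crc  (24B, 8-aligned)
72..74  offset  (2B, 2-aligned)
74..80  -- tail padding (6B)
sizeof = 80, alignof = 8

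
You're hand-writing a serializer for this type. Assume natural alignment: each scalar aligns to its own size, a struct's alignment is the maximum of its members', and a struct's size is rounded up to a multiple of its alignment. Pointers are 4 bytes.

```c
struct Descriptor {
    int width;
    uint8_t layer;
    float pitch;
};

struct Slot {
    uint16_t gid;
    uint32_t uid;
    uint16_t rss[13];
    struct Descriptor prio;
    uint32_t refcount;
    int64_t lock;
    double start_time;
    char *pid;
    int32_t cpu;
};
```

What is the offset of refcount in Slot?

48

Descriptor: width at 0 (size 4, align 4) → ends 4; layer at 4 (size 1, align 1) → ends 5; pad 3 to align 4 for pitch; pitch at 8 (size 4, align 4) → ends 12; total 12 bytes, alignment 4
gid at 0 (size 2, align 2) → ends 2
pad 2 to align 4 for uid
uid at 4 (size 4, align 4) → ends 8
rss at 8 (size 26, align 2) → ends 34
pad 2 to align 4 for prio
prio at 36 (size 12, align 4) → ends 48
refcount at 48 (size 4, align 4) → ends 52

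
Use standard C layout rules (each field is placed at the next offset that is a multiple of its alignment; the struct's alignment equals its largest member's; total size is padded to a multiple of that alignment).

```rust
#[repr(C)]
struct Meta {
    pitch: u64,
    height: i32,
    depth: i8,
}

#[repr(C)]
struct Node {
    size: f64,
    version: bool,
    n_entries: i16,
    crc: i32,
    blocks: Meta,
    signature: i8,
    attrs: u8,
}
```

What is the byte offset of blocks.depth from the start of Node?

Meta: 0..8  pitch  (8B, 8-aligned); 8..12  height  (4B, 4-aligned); 12..13  depth  (1B, 1-aligned); 13..16  -- tail padding (3B); sizeof = 16, alignof = 8
0..8  size  (8B, 8-aligned)
8..9  version  (1B, 1-aligned)
9..10  -- padding (1B)
10..12  n_entries  (2B, 2-aligned)
12..16  crc  (4B, 4-aligned)
16..32  blocks  (16B, 8-aligned)
within Meta: depth at 12
16 + 12 = 28

28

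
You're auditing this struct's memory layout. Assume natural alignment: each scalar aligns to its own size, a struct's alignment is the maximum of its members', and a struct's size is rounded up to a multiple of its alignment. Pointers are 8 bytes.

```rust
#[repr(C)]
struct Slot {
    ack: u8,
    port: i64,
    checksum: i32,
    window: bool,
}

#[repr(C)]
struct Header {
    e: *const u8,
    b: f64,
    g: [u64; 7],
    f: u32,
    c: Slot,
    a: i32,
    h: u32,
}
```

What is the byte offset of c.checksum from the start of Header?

96

Slot: ack at 0 (size 1, align 1) → ends 1; pad 7 to align 8 for port; port at 8 (size 8, align 8) → ends 16; checksum at 16 (size 4, align 4) → ends 20; window at 20 (size 1, align 1) → ends 21; tail pad 3 to reach multiple of 8; total 24 bytes, alignment 8
e at 0 (size 8, align 8) → ends 8
b at 8 (size 8, align 8) → ends 16
g at 16 (size 56, align 8) → ends 72
f at 72 (size 4, align 4) → ends 76
pad 4 to align 8 for c
c at 80 (size 24, align 8) → ends 104
within Slot: checksum at 16
80 + 16 = 96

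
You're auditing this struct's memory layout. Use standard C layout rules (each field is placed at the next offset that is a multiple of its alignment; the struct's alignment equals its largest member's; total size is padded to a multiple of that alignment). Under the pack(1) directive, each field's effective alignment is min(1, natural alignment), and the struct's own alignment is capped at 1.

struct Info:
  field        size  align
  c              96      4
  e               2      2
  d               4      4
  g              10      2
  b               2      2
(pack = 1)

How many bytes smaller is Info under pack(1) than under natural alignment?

natural layout:
  c at 0 (size 96, align 4) → ends 96
  e at 96 (size 2, align 2) → ends 98
  pad 2 to align 4 for d
  d at 100 (size 4, align 4) → ends 104
  g at 104 (size 10, align 2) → ends 114
  b at 114 (size 2, align 2) → ends 116
  total 116 bytes, alignment 4
packed(1) layout:
  c at 0 (size 96, align 1) → ends 96
  e at 96 (size 2, align 1) → ends 98
  d at 98 (size 4, align 1) → ends 102
  g at 102 (size 10, align 1) → ends 112
  b at 112 (size 2, align 1) → ends 114
  total 114 bytes, alignment 1
116 − 114 = 2

2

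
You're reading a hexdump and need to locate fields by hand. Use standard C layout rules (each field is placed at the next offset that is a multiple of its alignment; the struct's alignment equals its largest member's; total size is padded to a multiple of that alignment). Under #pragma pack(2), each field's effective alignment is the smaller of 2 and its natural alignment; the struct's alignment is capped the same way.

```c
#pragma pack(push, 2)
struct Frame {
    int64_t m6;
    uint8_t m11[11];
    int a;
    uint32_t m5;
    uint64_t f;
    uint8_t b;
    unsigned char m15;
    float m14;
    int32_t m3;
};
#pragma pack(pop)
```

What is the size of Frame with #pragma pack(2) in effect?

46

0..8  m6  (8B, 2-aligned)
8..19  m11  (11B, 1-aligned)
19..20  -- padding (1B)
20..24  a  (4B, 2-aligned)
24..28  m5  (4B, 2-aligned)
28..36  f  (8B, 2-aligned)
36..37  b  (1B, 1-aligned)
37..38  m15  (1B, 1-aligned)
38..42  m14  (4B, 2-aligned)
42..46  m3  (4B, 2-aligned)
sizeof = 46, alignof = 2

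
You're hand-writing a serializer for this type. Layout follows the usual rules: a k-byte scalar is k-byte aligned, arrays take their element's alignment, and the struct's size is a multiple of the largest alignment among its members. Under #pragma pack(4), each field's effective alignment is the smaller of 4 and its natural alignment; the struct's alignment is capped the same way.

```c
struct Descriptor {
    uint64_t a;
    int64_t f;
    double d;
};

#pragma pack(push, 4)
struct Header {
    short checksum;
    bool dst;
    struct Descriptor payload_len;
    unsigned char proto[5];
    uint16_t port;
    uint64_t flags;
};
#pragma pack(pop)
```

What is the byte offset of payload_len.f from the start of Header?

12

Descriptor: a at 0 (size 8, align 8) → ends 8; f at 8 (size 8, align 8) → ends 16; d at 16 (size 8, align 8) → ends 24; total 24 bytes, alignment 8
checksum at 0 (size 2, align 2) → ends 2
dst at 2 (size 1, align 1) → ends 3
pad 1 to align 4 for payload_len
payload_len at 4 (size 24, align 4) → ends 28
within Descriptor: f at 8
4 + 8 = 12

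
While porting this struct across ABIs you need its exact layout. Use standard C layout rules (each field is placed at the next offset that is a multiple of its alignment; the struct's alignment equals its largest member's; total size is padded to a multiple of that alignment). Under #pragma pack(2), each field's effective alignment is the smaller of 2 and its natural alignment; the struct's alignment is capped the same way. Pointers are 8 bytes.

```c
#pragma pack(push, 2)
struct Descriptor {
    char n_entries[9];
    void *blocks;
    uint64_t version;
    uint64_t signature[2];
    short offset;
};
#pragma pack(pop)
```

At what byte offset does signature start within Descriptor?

26

0..9  n_entries  (9B, 1-aligned)
9..10  -- padding (1B)
10..18  blocks  (8B, 2-aligned)
18..26  version  (8B, 2-aligned)
26..42  signature  (16B, 2-aligned)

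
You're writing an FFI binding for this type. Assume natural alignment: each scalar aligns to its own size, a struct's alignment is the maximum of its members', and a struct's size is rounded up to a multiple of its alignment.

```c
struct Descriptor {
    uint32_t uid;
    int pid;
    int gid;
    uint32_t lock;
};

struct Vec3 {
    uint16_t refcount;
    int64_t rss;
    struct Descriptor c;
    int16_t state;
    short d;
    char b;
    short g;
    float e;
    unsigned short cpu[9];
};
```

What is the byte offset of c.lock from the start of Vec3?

28

Descriptor: @0: uid [4B, align 4] → 4; @4: pid [4B, align 4] → 8; @8: gid [4B, align 4] → 12; @12: lock [4B, align 4] → 16; size 16, align 4
@0: refcount [2B, align 2] → 2
+6 pad (align 8)
@8: rss [8B, align 8] → 16
@16: c [16B, align 4] → 32
within Descriptor: lock at 12
16 + 12 = 28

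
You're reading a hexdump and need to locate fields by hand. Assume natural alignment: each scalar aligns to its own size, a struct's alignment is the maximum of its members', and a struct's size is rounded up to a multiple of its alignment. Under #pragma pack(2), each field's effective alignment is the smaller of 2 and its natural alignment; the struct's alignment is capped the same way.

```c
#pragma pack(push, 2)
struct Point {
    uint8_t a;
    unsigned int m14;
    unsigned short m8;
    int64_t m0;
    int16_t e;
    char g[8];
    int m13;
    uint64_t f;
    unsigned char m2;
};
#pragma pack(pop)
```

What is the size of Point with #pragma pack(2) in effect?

40

0..1  a  (1B, 1-aligned)
1..2  -- padding (1B)
2..6  m14  (4B, 2-aligned)
6..8  m8  (2B, 2-aligned)
8..16  m0  (8B, 2-aligned)
16..18  e  (2B, 2-aligned)
18..26  g  (8B, 1-aligned)
26..30  m13  (4B, 2-aligned)
30..38  f  (8B, 2-aligned)
38..39  m2  (1B, 1-aligned)
39..40  -- tail padding (1B)
sizeof = 40, alignof = 2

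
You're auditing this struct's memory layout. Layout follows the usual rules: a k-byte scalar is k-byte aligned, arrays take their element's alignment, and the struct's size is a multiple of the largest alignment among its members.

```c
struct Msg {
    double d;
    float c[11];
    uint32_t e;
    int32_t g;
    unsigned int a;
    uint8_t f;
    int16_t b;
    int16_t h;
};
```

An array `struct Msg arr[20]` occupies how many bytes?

1440

0..8  d  (8B, 8-aligned)
8..52  c  (44B, 4-aligned)
52..56  e  (4B, 4-aligned)
56..60  g  (4B, 4-aligned)
60..64  a  (4B, 4-aligned)
64..65  f  (1B, 1-aligned)
65..66  -- padding (1B)
66..68  b  (2B, 2-aligned)
68..70  h  (2B, 2-aligned)
70..72  -- tail padding (2B)
sizeof = 72, alignof = 8
array of 20: 20 × 72 = 1440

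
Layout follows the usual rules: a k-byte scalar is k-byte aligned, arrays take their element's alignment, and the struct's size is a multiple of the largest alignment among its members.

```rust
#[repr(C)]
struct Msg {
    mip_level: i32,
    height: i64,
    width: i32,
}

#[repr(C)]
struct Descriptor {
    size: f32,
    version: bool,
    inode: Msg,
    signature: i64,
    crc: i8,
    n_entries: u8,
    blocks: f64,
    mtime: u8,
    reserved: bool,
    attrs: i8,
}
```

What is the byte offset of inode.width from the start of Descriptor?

24

Msg: mip_level at 0 (size 4, align 4) → ends 4; pad 4 to align 8 for height; height at 8 (size 8, align 8) → ends 16; width at 16 (size 4, align 4) → ends 20; tail pad 4 to reach multiple of 8; total 24 bytes, alignment 8
size at 0 (size 4, align 4) → ends 4
version at 4 (size 1, align 1) → ends 5
pad 3 to align 8 for inode
inode at 8 (size 24, align 8) → ends 32
within Msg: width at 16
8 + 16 = 24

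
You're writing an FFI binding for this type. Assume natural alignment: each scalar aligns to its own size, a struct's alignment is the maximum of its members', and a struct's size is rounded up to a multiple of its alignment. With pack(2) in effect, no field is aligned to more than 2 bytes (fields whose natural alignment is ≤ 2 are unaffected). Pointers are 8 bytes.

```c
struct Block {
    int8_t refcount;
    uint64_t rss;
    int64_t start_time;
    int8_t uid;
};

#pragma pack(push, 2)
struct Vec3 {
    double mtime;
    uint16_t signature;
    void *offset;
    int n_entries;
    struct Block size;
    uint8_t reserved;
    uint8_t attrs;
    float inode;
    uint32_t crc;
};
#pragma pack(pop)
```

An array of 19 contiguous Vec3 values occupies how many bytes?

Block: @0: refcount [1B, align 1] → 1; +7 pad (align 8); @8: rss [8B, align 8] → 16; @16: start_time [8B, align 8] → 24; @24: uid [1B, align 1] → 25; +7 tail pad (align 8); size 32, align 8
@0: mtime [8B, align 2] → 8
@8: signature [2B, align 2] → 10
@10: offset [8B, align 2] → 18
@18: n_entries [4B, align 2] → 22
@22: size [32B, align 2] → 54
@54: reserved [1B, align 1] → 55
@55: attrs [1B, align 1] → 56
@56: inode [4B, align 2] → 60
@60: crc [4B, align 2] → 64
size 64, align 2
array of 19: 19 × 64 = 1216

1216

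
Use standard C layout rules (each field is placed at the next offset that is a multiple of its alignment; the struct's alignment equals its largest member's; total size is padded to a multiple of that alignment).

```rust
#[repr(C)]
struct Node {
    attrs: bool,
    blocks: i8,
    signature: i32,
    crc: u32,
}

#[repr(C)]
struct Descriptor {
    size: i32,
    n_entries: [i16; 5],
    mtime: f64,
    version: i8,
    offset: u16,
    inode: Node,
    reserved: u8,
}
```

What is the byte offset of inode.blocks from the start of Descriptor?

29

Node: attrs at 0 (size 1, align 1) → ends 1; blocks at 1 (size 1, align 1) → ends 2; pad 2 to align 4 for signature; signature at 4 (size 4, align 4) → ends 8; crc at 8 (size 4, align 4) → ends 12; total 12 bytes, alignment 4
size at 0 (size 4, align 4) → ends 4
n_entries at 4 (size 10, align 2) → ends 14
pad 2 to align 8 for mtime
mtime at 16 (size 8, align 8) → ends 24
version at 24 (size 1, align 1) → ends 25
pad 1 to align 2 for offset
offset at 26 (size 2, align 2) → ends 28
inode at 28 (size 12, align 4) → ends 40
within Node: blocks at 1
28 + 1 = 29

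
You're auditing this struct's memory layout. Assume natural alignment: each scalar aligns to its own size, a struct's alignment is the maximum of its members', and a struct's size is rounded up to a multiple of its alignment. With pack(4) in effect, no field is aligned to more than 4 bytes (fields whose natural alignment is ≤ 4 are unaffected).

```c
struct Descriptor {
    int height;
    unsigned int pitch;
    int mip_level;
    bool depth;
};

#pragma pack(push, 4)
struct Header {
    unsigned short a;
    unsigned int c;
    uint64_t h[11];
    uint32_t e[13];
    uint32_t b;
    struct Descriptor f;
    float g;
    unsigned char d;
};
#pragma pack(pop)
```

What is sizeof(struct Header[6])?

Descriptor: 0..4  height  (4B, 4-aligned); 4..8  pitch  (4B, 4-aligned); 8..12  mip_level  (4B, 4-aligned); 12..13  depth  (1B, 1-aligned); 13..16  -- tail padding (3B); sizeof = 16, alignof = 4
0..2  a  (2B, 2-aligned)
2..4  -- padding (2B)
4..8  c  (4B, 4-aligned)
8..96  h  (88B, 4-aligned)
96..148  e  (52B, 4-aligned)
148..152  b  (4B, 4-aligned)
152..168  f  (16B, 4-aligned)
168..172  g  (4B, 4-aligned)
172..173  d  (1B, 1-aligned)
173..176  -- tail padding (3B)
sizeof = 176, alignof = 4
array of 6: 6 × 176 = 1056

1056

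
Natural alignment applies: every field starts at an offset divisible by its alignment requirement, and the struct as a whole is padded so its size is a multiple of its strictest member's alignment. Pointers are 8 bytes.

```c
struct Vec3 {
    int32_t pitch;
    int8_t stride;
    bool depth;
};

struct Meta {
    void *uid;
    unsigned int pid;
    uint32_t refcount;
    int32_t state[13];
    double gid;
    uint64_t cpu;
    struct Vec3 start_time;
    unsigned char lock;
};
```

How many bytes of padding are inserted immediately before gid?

Vec3: pitch at 0 (size 4, align 4) → ends 4; stride at 4 (size 1, align 1) → ends 5; depth at 5 (size 1, align 1) → ends 6; tail pad 2 to reach multiple of 4; total 8 bytes, alignment 4
uid at 0 (size 8, align 8) → ends 8
pid at 8 (size 4, align 4) → ends 12
refcount at 12 (size 4, align 4) → ends 16
state at 16 (size 52, align 4) → ends 68
pad 4 to align 8 for gid
gid at 72 (size 8, align 8) → ends 80

4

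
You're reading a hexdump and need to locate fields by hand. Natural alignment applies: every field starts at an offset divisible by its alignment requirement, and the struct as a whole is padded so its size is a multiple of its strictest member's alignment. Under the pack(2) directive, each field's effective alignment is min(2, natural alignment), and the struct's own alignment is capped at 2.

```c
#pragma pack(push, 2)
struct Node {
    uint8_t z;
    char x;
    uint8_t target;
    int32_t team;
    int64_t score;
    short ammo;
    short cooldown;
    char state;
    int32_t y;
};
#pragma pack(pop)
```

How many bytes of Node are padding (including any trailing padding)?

2

z at 0 (size 1, align 1) → ends 1
x at 1 (size 1, align 1) → ends 2
target at 2 (size 1, align 1) → ends 3
pad 1 to align 2 for team
team at 4 (size 4, align 2) → ends 8
score at 8 (size 8, align 2) → ends 16
ammo at 16 (size 2, align 2) → ends 18
cooldown at 18 (size 2, align 2) → ends 20
state at 20 (size 1, align 1) → ends 21
pad 1 to align 2 for y
y at 22 (size 4, align 2) → ends 26
total 26 bytes, alignment 2
data bytes 24, size 26 → padding 2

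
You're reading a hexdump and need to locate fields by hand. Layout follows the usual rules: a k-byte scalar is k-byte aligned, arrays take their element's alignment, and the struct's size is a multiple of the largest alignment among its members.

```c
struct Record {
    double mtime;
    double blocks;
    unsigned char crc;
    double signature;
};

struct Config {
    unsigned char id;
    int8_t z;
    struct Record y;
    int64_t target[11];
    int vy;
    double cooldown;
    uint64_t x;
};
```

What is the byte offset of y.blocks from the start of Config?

Record: 0..8  mtime  (8B, 8-aligned); 8..16  blocks  (8B, 8-aligned); 16..17  crc  (1B, 1-aligned); 17..24  -- padding (7B); 24..32  signature  (8B, 8-aligned); sizeof = 32, alignof = 8
0..1  id  (1B, 1-aligned)
1..2  z  (1B, 1-aligned)
2..8  -- padding (6B)
8..40  y  (32B, 8-aligned)
within Record: blocks at 8
8 + 8 = 16

16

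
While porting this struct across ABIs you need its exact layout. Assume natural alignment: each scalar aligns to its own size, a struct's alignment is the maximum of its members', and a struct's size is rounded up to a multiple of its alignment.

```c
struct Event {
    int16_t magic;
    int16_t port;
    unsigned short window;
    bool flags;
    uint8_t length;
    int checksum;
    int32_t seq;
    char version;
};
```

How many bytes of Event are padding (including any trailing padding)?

3

@0: magic [2B, align 2] → 2
@2: port [2B, align 2] → 4
@4: window [2B, align 2] → 6
@6: flags [1B, align 1] → 7
@7: length [1B, align 1] → 8
@8: checksum [4B, align 4] → 12
@12: seq [4B, align 4] → 16
@16: version [1B, align 1] → 17
+3 tail pad (align 4)
size 20, align 4
data bytes 17, size 20 → padding 3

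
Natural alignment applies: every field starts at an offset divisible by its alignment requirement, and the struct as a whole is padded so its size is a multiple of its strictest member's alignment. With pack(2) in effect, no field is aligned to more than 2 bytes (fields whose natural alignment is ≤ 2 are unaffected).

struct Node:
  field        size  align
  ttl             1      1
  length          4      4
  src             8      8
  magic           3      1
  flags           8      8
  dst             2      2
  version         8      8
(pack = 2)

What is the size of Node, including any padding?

0..1  ttl  (1B, 1-aligned)
1..2  -- padding (1B)
2..6  length  (4B, 2-aligned)
6..14  src  (8B, 2-aligned)
14..17  magic  (3B, 1-aligned)
17..18  -- padding (1B)
18..26  flags  (8B, 2-aligned)
26..28  dst  (2B, 2-aligned)
28..36  version  (8B, 2-aligned)
sizeof = 36, alignof = 2

36 bytes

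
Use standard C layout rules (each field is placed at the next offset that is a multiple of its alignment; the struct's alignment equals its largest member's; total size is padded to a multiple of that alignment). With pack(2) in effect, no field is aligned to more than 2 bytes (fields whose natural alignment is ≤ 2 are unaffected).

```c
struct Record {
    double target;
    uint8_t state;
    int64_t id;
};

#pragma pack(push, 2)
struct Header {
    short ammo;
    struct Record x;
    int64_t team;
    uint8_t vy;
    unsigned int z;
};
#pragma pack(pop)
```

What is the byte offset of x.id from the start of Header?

Record: @0: target [8B, align 8] → 8; @8: state [1B, align 1] → 9; +7 pad (align 8); @16: id [8B, align 8] → 24; size 24, align 8
@0: ammo [2B, align 2] → 2
@2: x [24B, align 2] → 26
within Record: id at 16
2 + 16 = 18

18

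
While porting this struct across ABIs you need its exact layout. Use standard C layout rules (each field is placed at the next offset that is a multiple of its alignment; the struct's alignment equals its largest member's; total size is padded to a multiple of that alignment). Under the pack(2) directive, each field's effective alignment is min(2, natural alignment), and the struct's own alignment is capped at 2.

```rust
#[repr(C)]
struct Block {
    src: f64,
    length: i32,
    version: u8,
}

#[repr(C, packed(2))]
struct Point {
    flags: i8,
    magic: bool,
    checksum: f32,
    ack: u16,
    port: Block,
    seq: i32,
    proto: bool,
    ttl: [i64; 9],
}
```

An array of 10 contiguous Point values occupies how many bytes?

Block: @0: src [8B, align 8] → 8; @8: length [4B, align 4] → 12; @12: version [1B, align 1] → 13; +3 tail pad (align 8); size 16, align 8
@0: flags [1B, align 1] → 1
@1: magic [1B, align 1] → 2
@2: checksum [4B, align 2] → 6
@6: ack [2B, align 2] → 8
@8: port [16B, align 2] → 24
@24: seq [4B, align 2] → 28
@28: proto [1B, align 1] → 29
+1 pad (align 2)
@30: ttl [72B, align 2] → 102
size 102, align 2
array of 10: 10 × 102 = 1020

1020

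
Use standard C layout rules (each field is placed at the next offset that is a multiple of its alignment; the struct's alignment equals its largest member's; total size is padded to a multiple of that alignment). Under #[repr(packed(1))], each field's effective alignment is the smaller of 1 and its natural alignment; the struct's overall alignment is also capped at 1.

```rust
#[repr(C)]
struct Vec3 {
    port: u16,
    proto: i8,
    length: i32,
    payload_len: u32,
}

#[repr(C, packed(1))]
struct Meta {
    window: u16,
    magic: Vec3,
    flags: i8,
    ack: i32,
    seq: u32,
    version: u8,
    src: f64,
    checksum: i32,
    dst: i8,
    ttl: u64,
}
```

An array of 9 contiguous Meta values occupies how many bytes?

405

Vec3: 0..2  port  (2B, 2-aligned); 2..3  proto  (1B, 1-aligned); 3..4  -- padding (1B); 4..8  length  (4B, 4-aligned); 8..12  payload_len  (4B, 4-aligned); sizeof = 12, alignof = 4
0..2  window  (2B, 1-aligned)
2..14  magic  (12B, 1-aligned)
14..15  flags  (1B, 1-aligned)
15..19  ack  (4B, 1-aligned)
19..23  seq  (4B, 1-aligned)
23..24  version  (1B, 1-aligned)
24..32  src  (8B, 1-aligned)
32..36  checksum  (4B, 1-aligned)
36..37  dst  (1B, 1-aligned)
37..45  ttl  (8B, 1-aligned)
sizeof = 45, alignof = 1
array of 9: 9 × 45 = 405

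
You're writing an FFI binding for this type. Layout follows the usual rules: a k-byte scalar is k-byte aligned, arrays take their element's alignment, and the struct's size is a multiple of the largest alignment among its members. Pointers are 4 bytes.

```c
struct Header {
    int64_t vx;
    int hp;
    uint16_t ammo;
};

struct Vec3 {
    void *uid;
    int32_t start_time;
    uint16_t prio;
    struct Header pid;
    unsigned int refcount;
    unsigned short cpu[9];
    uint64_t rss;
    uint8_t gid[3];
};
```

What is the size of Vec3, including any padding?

Header: @0: vx [8B, align 8] → 8; @8: hp [4B, align 4] → 12; @12: ammo [2B, align 2] → 14; +2 tail pad (align 8); size 16, align 8
@0: uid [4B, align 4] → 4
@4: start_time [4B, align 4] → 8
@8: prio [2B, align 2] → 10
+6 pad (align 8)
@16: pid [16B, align 8] → 32
@32: refcount [4B, align 4] → 36
@36: cpu [18B, align 2] → 54
+2 pad (align 8)
@56: rss [8B, align 8] → 64
@64: gid [3B, align 1] → 67
+5 tail pad (align 8)
size 72, align 8

72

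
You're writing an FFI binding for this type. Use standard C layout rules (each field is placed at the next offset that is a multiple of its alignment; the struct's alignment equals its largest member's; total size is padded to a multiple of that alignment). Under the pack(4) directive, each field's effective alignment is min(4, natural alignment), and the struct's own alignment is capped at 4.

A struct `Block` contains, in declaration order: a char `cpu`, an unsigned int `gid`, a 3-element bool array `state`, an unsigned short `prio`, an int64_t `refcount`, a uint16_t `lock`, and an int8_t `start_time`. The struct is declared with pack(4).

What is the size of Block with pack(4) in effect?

28

cpu at 0 (size 1, align 1) → ends 1
pad 3 to align 4 for gid
gid at 4 (size 4, align 4) → ends 8
state at 8 (size 3, align 1) → ends 11
pad 1 to align 2 for prio
prio at 12 (size 2, align 2) → ends 14
pad 2 to align 4 for refcount
refcount at 16 (size 8, align 4) → ends 24
lock at 24 (size 2, align 2) → ends 26
start_time at 26 (size 1, align 1) → ends 27
tail pad 1 to reach multiple of 4
total 28 bytes, alignment 4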